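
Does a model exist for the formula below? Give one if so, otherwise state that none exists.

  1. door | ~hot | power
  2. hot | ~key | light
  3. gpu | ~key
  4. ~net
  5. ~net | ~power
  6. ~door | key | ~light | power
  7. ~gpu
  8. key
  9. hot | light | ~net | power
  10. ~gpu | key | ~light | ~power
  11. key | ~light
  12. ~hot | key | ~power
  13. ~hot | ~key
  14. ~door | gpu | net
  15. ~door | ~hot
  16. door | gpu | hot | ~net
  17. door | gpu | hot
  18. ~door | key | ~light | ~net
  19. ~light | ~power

Case key = True:
  (gpu | ~key) forces gpu = True.
  Clause (~gpu) is falsified — contradiction.
Case key = False:
  Clause (key) is falsified — contradiction.
Both cases fail, so the formula is unsatisfiable.

Unsatisfiable — no assignment works.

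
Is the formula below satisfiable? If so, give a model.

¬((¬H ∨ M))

M=F; H=T

  ¬((¬H ∨ M)) = True
    ¬H ∨ M = False
      ¬H = False
The formula evaluates to True.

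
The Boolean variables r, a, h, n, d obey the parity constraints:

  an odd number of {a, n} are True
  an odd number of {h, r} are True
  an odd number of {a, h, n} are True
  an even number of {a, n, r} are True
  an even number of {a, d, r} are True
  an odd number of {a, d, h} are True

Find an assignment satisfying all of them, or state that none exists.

r=T, a=T, h=F, n=F, d=F

{a, n}: 1 true → odd ✓
{h, r}: 1 true → odd ✓
{a, h, n}: 1 true → odd ✓
{a, n, r}: 2 true → even ✓
{a, d, r}: 2 true → even ✓
{a, d, h}: 1 true → odd ✓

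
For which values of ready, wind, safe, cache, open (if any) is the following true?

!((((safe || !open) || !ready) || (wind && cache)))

ready = True, wind = False, safe = False, cache = True, open = True

  !((((safe || !open) || !ready) || (wind && cache))) = True
    ((safe || !open) || !ready) || (wind && cache) = False
      (safe || !open) || !ready = False
        safe || !open = False
          !open = False
        !ready = False
      wind && cache = False
The formula evaluates to True.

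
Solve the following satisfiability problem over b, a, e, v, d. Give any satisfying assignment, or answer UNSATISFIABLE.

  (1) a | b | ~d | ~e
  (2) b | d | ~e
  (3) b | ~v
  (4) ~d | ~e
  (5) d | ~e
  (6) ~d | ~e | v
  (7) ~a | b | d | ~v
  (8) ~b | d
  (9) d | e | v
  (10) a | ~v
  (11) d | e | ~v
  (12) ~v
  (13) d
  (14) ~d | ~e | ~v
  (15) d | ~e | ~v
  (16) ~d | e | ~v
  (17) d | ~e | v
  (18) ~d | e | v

Case v = True:
  Clause (~v) is falsified — contradiction.
Case v = False:
  (d) forces d = True.
  (~d | ~e) forces e = False.
  Clause (~d | e | v) is falsified — contradiction.
Both cases fail, so the formula is unsatisfiable.

Unsatisfiable — no assignment works.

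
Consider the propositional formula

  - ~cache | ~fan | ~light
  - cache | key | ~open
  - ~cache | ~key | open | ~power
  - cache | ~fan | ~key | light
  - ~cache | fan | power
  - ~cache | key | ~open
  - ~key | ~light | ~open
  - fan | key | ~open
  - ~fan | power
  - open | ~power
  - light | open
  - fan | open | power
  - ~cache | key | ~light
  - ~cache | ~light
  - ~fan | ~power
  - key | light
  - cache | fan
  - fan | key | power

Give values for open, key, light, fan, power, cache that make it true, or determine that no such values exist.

Try open = False:
  (open | ~power) forces power = False.
  (~fan | power) forces fan = False.
  clause (fan | open | power) is falsified — backtrack.
So open = True.
Try key = False:
  (cache | key | ~open) forces cache = True.
  clause (~cache | key | ~open) is falsified — backtrack.
So key = True.
  then (~key | ~light | ~open) forces light = False.
Try fan = True:
  (cache | ~fan | ~key | light) forces cache = True.
  (~fan | power) forces power = True.
  clause (~fan | ~power) is falsified — backtrack.
So fan = False.
  then (cache | fan) forces cache = True.
  then (~cache | fan | power) forces power = True.
All clauses satisfied.

open=T; key=T; light=F; fan=F; power=T; cache=T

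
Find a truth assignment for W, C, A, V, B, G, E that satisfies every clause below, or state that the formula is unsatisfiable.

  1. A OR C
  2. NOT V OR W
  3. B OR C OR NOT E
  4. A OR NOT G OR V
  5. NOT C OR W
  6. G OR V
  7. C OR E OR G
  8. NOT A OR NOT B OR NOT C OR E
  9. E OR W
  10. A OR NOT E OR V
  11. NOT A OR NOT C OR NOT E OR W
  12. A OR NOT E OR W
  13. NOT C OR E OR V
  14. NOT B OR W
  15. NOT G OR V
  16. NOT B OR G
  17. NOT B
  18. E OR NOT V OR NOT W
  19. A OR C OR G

W = True, C = True, A = True, V = True, B = False, G = False, E = True

Unit clause (NOT B) forces B = False.
Set W = True.
Set C = True.
Set A = True.
Try V = False:
  (G OR V) forces G = True.
  clause (NOT G OR V) is falsified — backtrack.
So V = True.
  then (E OR NOT V OR NOT W) forces E = True.
Set G = False.
All clauses satisfied.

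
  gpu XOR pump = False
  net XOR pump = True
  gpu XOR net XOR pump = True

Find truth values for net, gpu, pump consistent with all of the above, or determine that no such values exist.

net=T, gpu=F, pump=F

gpu XOR pump = F XOR F = False ✓
net XOR pump = T XOR F = True ✓
gpu XOR net XOR pump = F XOR T XOR F = True ✓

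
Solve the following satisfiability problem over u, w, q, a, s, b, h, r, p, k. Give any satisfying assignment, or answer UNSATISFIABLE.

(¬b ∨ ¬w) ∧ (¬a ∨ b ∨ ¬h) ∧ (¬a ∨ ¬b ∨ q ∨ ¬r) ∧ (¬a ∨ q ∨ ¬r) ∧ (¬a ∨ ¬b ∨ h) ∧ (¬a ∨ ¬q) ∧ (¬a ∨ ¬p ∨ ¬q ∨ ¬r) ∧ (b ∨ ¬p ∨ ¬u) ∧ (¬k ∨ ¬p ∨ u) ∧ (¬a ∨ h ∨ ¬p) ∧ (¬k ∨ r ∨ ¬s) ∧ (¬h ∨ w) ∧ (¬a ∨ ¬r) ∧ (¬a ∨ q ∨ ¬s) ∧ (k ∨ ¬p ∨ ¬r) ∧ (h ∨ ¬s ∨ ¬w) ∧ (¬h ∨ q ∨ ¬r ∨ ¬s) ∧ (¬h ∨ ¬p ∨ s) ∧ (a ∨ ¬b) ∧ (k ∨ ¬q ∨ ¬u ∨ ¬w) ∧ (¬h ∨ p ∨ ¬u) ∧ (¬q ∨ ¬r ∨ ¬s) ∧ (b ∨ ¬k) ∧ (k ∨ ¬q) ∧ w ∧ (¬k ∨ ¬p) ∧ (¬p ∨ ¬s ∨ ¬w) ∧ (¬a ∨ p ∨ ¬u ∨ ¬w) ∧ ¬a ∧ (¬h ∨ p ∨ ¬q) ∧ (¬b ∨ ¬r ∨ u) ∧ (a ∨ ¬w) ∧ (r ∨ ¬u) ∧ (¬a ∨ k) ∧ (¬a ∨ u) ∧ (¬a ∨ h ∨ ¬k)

No satisfying assignment exists.

Case w = True:
  (¬b ∨ ¬w) forces b = False.
  (b ∨ ¬k) forces k = False.
  (k ∨ ¬q) forces q = False.
  (¬a) forces a = False.
  Clause (a ∨ ¬w) is falsified — contradiction.
Case w = False:
  Clause (w) is falsified — contradiction.
Both cases fail, so the formula is unsatisfiable.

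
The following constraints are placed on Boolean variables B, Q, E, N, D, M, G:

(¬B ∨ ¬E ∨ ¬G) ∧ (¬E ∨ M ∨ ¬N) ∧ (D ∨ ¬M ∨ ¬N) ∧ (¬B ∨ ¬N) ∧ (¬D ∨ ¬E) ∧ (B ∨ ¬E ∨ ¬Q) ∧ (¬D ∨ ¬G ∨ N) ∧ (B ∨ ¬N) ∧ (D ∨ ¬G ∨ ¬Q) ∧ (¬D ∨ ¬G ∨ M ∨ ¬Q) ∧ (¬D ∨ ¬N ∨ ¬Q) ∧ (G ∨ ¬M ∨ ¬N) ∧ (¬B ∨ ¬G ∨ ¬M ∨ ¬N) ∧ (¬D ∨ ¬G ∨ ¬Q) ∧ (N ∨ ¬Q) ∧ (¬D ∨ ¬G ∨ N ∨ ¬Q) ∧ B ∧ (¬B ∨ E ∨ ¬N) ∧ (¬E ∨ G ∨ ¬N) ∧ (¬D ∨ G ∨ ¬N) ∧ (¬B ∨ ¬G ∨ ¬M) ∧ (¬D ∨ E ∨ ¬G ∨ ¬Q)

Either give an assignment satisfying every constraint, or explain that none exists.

Unit clause (B) forces B = True.
In (¬B ∨ ¬N) only ¬N is left, so N = False.
In (N ∨ ¬Q) only ¬Q is left, so Q = False.
Set E = False.
Set D = False.
Set M = False.
Set G = True.
All clauses satisfied.

B=T; Q=F; E=F; N=F; D=F; M=F; G=T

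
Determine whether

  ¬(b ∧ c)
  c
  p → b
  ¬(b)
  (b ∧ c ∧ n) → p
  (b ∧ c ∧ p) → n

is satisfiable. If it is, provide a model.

Unit clause (¬b) forces b = False.
Unit clause (c) forces c = True.
In (b ∨ ¬p) only ¬p is left, so p = False.
Set n = True.
Check each clause:
  (¬b): ¬b holds.
  (c): c holds.
  (¬b ∨ ¬c ∨ n ∨ ¬p): ¬b holds.
  (¬b ∨ ¬c ∨ ¬n ∨ p): ¬b holds.
  (b ∨ ¬p): ¬p holds.
  (¬b ∨ ¬c): ¬b holds.
All clauses satisfied.

p=F; n=T; b=F; c=T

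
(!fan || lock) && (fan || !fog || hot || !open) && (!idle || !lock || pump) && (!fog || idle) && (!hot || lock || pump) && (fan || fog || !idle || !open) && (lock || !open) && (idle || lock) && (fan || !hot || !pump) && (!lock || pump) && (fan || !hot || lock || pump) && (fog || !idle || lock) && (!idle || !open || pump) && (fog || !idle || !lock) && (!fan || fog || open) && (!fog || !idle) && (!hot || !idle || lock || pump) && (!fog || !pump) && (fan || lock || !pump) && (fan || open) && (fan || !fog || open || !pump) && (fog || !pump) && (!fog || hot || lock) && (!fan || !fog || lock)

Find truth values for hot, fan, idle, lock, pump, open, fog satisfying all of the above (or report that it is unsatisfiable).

Unsatisfiable — no assignment works.

Case lock = True:
  (!lock || pump) forces pump = True.
  (!fog || !pump) forces fog = False.
  Clause (fog || !pump) is falsified — contradiction.
Case lock = False:
  (!fan || lock) forces fan = False.
  (lock || !open) forces open = False.
  Clause (fan || open) is falsified — contradiction.
Both cases fail, so the formula is unsatisfiable.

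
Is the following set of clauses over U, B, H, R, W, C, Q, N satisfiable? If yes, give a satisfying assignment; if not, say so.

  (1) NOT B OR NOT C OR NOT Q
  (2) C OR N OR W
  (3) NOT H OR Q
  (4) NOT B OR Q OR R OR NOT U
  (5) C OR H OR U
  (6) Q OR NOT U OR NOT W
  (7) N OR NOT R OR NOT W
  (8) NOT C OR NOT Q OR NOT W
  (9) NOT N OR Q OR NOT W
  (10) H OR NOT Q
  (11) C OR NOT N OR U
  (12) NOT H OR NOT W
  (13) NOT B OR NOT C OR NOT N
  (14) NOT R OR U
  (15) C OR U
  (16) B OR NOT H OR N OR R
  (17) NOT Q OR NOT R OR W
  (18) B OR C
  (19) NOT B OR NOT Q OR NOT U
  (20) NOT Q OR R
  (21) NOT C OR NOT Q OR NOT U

U=F; B=F; H=F; R=F; W=F; C=T; Q=F; N=T

Set U = False.
  then (NOT R OR U) forces R = False.
  then (C OR U) forces C = True.
  then (NOT Q OR R) forces Q = False.
  then (NOT H OR Q) forces H = False.
Set B = False.
Set W = False.
Set N = True.
All clauses satisfied.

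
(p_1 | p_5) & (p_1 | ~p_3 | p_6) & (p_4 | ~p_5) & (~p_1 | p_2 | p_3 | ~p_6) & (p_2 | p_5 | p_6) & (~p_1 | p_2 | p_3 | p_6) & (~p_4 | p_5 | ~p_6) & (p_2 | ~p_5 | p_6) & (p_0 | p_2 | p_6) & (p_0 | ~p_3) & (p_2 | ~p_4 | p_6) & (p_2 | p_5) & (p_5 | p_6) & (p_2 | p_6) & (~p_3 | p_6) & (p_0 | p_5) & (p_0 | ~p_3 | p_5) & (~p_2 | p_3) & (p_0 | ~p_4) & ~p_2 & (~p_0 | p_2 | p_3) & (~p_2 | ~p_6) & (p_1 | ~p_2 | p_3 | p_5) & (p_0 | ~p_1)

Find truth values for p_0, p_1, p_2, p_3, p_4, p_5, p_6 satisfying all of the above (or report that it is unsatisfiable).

p_0=T; p_1=T; p_2=F; p_3=T; p_4=T; p_5=T; p_6=T

Unit clause (~p_2) forces p_2 = False.
In (p_2 | p_5) only p_5 is left, so p_5 = True.
In (p_2 | p_6) only p_6 is left, so p_6 = True.
In (p_4 | ~p_5) only p_4 is left, so p_4 = True.
In (p_0 | ~p_4) only p_0 is left, so p_0 = True.
In (~p_0 | p_2 | p_3) only p_3 is left, so p_3 = True.
Set p_1 = True.
All clauses satisfied.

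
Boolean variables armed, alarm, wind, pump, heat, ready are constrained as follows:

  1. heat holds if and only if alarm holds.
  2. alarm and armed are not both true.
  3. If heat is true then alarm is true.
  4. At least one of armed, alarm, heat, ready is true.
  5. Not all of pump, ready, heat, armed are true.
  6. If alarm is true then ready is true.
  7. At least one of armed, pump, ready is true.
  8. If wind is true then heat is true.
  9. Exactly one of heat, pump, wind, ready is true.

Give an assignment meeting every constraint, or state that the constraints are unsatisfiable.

armed: True, alarm: False, wind: False, pump: True, heat: False, ready: False

  (1) heat=F, alarm=F — same ✓
  (2) alarm=F, armed=T — not both ✓
  (3) heat=F ⇒ alarm: vacuous ✓
  (4) {armed, alarm, heat, ready}: 1 true — at least one ✓
  (5) {pump, ready, heat, armed}: 2/4 true — not all ✓
  (6) alarm=F ⇒ ready: vacuous ✓
  (7) {armed, pump, ready}: 2 true — at least one ✓
  (8) wind=F ⇒ heat: vacuous ✓
  (9) {heat, pump, wind, ready}: 1 true — exactly one ✓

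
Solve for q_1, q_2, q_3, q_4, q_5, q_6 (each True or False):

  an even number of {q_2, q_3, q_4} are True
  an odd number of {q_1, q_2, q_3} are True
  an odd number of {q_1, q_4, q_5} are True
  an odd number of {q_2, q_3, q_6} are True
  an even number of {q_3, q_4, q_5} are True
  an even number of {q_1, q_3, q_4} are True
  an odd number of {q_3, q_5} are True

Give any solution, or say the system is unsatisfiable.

q_1 = False; q_2 = False; q_3 = True; q_4 = True; q_5 = False; q_6 = False

{q_2, q_3, q_4}: 2 true → even ✓
{q_1, q_2, q_3}: 1 true → odd ✓
{q_1, q_4, q_5}: 1 true → odd ✓
{q_2, q_3, q_6}: 1 true → odd ✓
{q_3, q_4, q_5}: 2 true → even ✓
{q_1, q_3, q_4}: 2 true → even ✓
{q_3, q_5}: 1 true → odd ✓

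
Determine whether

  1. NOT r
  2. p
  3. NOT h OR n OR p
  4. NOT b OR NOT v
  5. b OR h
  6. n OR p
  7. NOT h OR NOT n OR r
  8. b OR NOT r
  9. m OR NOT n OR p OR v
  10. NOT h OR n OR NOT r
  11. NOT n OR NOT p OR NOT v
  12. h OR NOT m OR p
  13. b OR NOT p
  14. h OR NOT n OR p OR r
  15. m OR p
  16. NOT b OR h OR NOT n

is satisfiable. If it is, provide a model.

Unit clause (NOT r) forces r = False.
Unit clause (p) forces p = True.
In (b OR NOT p) only b is left, so b = True.
In (NOT b OR NOT v) only NOT v is left, so v = False.
Set m = True.
Try n = True:
  (NOT h OR NOT n OR r) forces h = False.
  clause (NOT b OR h OR NOT n) is falsified — backtrack.
So n = False.
Set h = False.
All clauses satisfied.

m: True; p: True; r: False; n: False; v: False; b: True; h: False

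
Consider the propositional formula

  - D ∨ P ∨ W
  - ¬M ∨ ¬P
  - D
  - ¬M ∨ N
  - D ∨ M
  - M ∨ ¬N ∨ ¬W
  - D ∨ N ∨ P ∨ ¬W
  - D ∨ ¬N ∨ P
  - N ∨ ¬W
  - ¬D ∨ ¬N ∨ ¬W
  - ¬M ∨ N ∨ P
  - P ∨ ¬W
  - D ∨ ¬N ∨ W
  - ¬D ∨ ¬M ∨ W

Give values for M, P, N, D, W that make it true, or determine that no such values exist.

Unit clause (D) forces D = True.
Try M = True:
  (¬M ∨ ¬P) forces P = False.
  (¬M ∨ N) forces N = True.
  (¬D ∨ ¬N ∨ ¬W) forces W = False.
  clause (¬D ∨ ¬M ∨ W) is falsified — backtrack.
So M = False.
Set P = False.
  then (P ∨ ¬W) forces W = False.
Set N = True.
All clauses satisfied.

M = False; P = False; N = True; D = True; W = False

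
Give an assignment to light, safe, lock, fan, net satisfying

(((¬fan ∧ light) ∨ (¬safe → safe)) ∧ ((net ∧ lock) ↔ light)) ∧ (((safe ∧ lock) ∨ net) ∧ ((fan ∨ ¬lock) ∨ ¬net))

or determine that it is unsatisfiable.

light = False, safe = True, lock = True, fan = False, net = False

  ((¬fan ∧ light) ∨ (¬safe → safe)) ∧ ((net ∧ lock) ↔ light) = True
    (¬fan ∧ light) ∨ (¬safe → safe) = True
      ¬fan ∧ light = False
        ¬fan = True
      ¬safe → safe = True
        ¬safe = False
    (net ∧ lock) ↔ light = True
      net ∧ lock = False
  ((safe ∧ lock) ∨ net) ∧ ((fan ∨ ¬lock) ∨ ¬net) = True
    (safe ∧ lock) ∨ net = True
      safe ∧ lock = True
    (fan ∨ ¬lock) ∨ ¬net = True
      fan ∨ ¬lock = False
        ¬lock = False
      ¬net = True
Both conjuncts True, so the formula holds.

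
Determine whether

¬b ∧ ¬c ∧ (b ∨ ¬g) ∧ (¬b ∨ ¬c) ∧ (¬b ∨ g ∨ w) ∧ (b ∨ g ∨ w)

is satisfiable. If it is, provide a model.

g = False, b = False, c = False, w = True

Unit clause (¬b) forces b = False.
Unit clause (¬c) forces c = False.
In (b ∨ ¬g) only ¬g is left, so g = False.
In (b ∨ g ∨ w) only w is left, so w = True.
Check each clause:
  (¬b): ¬b holds.
  (¬c): ¬c holds.
  (b ∨ ¬g): ¬g holds.
  (¬b ∨ ¬c): ¬b holds.
  (¬b ∨ g ∨ w): ¬b holds.
  (b ∨ g ∨ w): w holds.
All clauses satisfied.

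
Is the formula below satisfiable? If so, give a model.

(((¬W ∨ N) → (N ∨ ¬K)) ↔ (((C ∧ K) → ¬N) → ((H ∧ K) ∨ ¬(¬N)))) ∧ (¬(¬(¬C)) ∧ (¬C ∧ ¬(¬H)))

W=F, C=F, K=T, N=T, H=T

  ((¬W ∨ N) → (N ∨ ¬K)) ↔ (((C ∧ K) → ¬N) → ((H ∧ K) ∨ ¬(¬N))) = True
    (¬W ∨ N) → (N ∨ ¬K) = True
      ¬W ∨ N = True
        ¬W = True
      N ∨ ¬K = True
        ¬K = False
    ((C ∧ K) → ¬N) → ((H ∧ K) ∨ ¬(¬N)) = True
      (C ∧ K) → ¬N = True
        C ∧ K = False
        ¬N = False
      (H ∧ K) ∨ ¬(¬N) = True
        H ∧ K = True
        ¬(¬N) = True
          ¬N = False
  ¬(¬(¬C)) ∧ (¬C ∧ ¬(¬H)) = True
    ¬(¬(¬C)) = True
      ¬(¬C) = False
        ¬C = True
    ¬C ∧ ¬(¬H) = True
      ¬C = True
      ¬(¬H) = True
        ¬H = False
Both conjuncts True, so the formula holds.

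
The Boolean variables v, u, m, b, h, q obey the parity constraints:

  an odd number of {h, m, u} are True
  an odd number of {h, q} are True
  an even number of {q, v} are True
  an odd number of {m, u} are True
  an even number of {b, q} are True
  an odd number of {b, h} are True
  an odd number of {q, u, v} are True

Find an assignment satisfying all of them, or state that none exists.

v=T; u=T; m=F; b=T; h=F; q=T

{h, m, u}: 1 true → odd ✓
{h, q}: 1 true → odd ✓
{q, v}: 2 true → even ✓
{m, u}: 1 true → odd ✓
{b, q}: 2 true → even ✓
{b, h}: 1 true → odd ✓
{q, u, v}: 3 true → odd ✓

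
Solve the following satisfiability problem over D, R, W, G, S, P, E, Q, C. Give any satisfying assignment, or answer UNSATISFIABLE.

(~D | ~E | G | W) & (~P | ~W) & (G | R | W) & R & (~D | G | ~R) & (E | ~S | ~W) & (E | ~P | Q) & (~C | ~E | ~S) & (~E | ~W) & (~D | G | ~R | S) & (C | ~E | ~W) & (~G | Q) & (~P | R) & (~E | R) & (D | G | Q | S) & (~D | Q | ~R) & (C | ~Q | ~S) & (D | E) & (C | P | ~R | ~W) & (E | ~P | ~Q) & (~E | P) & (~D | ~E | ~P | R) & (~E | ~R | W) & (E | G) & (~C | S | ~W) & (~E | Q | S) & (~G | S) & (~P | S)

D=T; R=T; W=F; G=T; S=T; P=F; E=F; Q=T; C=T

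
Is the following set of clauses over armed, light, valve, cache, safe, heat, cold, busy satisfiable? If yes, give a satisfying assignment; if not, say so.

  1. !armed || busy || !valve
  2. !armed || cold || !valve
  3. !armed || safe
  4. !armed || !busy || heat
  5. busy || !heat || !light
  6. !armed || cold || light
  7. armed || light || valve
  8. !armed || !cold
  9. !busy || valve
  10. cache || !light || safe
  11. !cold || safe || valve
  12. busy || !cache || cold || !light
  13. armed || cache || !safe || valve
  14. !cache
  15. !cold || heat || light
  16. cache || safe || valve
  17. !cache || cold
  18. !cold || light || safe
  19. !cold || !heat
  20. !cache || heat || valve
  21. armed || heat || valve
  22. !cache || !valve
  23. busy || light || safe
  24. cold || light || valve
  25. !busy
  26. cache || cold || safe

armed: False, light: True, valve: True, cache: False, safe: True, heat: False, cold: True, busy: False

Unit clause (!cache) forces cache = False.
Unit clause (!busy) forces busy = False.
Set armed = False.
Set light = True.
  then (busy || !heat || !light) forces heat = False.
  then (cache || !light || safe) forces safe = True.
  then (armed || cache || !safe || valve) forces valve = True.
Set cold = True.
All clauses satisfied.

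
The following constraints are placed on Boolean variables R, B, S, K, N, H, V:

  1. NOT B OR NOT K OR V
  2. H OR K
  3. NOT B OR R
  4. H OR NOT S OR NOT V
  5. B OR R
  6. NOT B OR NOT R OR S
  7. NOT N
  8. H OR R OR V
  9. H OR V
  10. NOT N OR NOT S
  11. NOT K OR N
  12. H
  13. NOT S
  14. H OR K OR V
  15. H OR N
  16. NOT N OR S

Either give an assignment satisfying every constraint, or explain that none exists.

Unit clause (NOT N) forces N = False.
In (NOT K OR N) only NOT K is left, so K = False.
Unit clause (H) forces H = True.
Unit clause (NOT S) forces S = False.
Try R = False:
  (NOT B OR R) forces B = False.
  clause (B OR R) is falsified — backtrack.
So R = True.
  then (NOT B OR NOT R OR S) forces B = False.
Set V = True.
All clauses satisfied.

R = True, B = False, S = False, K = False, N = False, H = True, V = True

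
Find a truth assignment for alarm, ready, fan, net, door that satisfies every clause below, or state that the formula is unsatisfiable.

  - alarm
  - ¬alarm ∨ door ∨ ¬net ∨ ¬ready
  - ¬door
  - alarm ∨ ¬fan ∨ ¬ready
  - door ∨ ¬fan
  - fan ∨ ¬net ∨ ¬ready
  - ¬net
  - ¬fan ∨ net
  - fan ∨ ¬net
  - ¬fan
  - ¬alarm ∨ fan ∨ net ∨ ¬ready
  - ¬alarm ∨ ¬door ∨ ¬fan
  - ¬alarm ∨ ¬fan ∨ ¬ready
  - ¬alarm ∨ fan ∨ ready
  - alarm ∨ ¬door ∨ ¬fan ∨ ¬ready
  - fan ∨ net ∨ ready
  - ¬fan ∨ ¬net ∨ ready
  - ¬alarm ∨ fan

Case fan = True:
  Clause (¬fan) is falsified — contradiction.
Case fan = False:
  (alarm) forces alarm = True.
  Clause (¬alarm ∨ fan) is falsified — contradiction.
Both cases fail, so the formula is unsatisfiable.

Unsatisfiable — no assignment works.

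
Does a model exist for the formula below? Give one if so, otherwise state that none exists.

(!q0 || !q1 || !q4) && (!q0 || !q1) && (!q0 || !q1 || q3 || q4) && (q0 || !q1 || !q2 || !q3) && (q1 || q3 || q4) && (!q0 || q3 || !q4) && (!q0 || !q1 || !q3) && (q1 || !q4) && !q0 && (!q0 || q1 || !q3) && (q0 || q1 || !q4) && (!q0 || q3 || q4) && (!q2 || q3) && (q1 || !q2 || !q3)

q0 = False, q1 = True, q2 = False, q3 = True, q4 = True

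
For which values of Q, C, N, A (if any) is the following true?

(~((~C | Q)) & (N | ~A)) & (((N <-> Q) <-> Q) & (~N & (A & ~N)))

Unsatisfiable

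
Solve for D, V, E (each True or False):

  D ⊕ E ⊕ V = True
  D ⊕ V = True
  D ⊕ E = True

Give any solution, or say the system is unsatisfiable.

D: True, V: False, E: False

D ⊕ E ⊕ V = T ⊕ F ⊕ F = True ✓
D ⊕ V = T ⊕ F = True ✓
D ⊕ E = T ⊕ F = True ✓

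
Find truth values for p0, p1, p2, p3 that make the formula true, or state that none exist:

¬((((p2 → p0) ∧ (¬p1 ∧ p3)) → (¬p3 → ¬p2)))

Case p3 = True: the formula becomes ¬((((p2 → p0) ∧ ¬p1) → True)) = False.
Case p3 = False: the formula becomes ¬((False → ¬p2)) = False.
Both cases fail — unsatisfiable.

UNSATISFIABLE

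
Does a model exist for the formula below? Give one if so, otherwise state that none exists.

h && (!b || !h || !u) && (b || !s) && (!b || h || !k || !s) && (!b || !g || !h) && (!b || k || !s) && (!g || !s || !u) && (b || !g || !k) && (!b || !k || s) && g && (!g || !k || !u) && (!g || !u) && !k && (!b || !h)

b = False; u = False; k = False; s = False; g = True; h = True

Unit clause (h) forces h = True.
Unit clause (g) forces g = True.
In (!g || !u) only !u is left, so u = False.
Unit clause (!k) forces k = False.
In (!b || !h) only !b is left, so b = False.
In (b || !s) only !s is left, so s = False.
All clauses satisfied.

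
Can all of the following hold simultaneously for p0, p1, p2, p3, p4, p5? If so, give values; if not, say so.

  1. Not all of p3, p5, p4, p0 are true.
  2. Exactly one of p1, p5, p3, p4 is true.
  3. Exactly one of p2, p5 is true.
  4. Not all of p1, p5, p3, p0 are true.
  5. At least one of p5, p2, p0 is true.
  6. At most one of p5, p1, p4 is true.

p0: True; p1: False; p2: True; p3: False; p4: True; p5: False

  (1) {p3, p5, p4, p0}: 2/4 true — not all ✓
  (2) {p1, p5, p3, p4}: 1 true — exactly one ✓
  (3) {p2, p5}: 1 true — exactly one ✓
  (4) {p1, p5, p3, p0}: 1/4 true — not all ✓
  (5) {p5, p2, p0}: 2 true — at least one ✓
  (6) {p5, p1, p4}: 1 true — at most one ✓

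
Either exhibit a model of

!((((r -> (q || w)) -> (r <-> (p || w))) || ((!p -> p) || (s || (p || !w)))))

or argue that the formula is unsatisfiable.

q = True; w = True; r = False; s = False; p = False

  !((((r -> (q || w)) -> (r <-> (p || w))) || ((!p -> p) || (s || (p || !w))))) = True
    ((r -> (q || w)) -> (r <-> (p || w))) || ((!p -> p) || (s || (p || !w))) = False
      (r -> (q || w)) -> (r <-> (p || w)) = False
        r -> (q || w) = True
          q || w = True
        r <-> (p || w) = False
          p || w = True
      (!p -> p) || (s || (p || !w)) = False
        !p -> p = False
          !p = True
        s || (p || !w) = False
          p || !w = False
            !w = False
The formula evaluates to True.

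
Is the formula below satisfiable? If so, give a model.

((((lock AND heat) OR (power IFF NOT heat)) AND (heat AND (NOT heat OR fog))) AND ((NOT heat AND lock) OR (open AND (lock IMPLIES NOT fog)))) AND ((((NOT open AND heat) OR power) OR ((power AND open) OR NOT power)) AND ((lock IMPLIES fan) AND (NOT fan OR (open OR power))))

power = False, fog = True, open = True, lock = False, fan = True, heat = True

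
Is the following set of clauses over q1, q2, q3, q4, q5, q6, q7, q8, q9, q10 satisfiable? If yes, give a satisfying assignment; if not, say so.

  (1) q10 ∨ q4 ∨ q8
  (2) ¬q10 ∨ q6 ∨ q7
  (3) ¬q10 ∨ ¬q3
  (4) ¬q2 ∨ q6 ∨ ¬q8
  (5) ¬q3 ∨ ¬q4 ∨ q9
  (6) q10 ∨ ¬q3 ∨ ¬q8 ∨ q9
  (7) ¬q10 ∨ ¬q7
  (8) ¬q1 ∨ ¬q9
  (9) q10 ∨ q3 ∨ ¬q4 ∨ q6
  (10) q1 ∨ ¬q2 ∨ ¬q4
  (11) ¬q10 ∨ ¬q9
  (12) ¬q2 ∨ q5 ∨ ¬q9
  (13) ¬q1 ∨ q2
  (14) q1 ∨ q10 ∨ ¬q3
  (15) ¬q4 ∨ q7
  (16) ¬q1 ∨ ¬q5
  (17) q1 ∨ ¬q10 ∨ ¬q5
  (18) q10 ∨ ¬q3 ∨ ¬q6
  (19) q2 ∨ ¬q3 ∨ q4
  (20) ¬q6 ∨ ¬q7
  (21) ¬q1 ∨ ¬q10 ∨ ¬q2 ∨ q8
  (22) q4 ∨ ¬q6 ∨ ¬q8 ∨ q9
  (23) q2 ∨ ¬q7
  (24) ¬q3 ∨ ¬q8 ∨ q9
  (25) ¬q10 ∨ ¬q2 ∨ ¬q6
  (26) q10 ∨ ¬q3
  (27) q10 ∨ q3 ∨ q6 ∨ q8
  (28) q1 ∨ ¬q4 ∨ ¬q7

Set q1 = False.
Set q2 = False.
  then (q2 ∨ ¬q7) forces q7 = False.
  then (¬q4 ∨ q7) forces q4 = False.
  then (q2 ∨ ¬q3 ∨ q4) forces q3 = False.
Set q5 = False.
Set q6 = False.
  then (¬q10 ∨ q6 ∨ q7) forces q10 = False.
  then (q10 ∨ q3 ∨ q6 ∨ q8) forces q8 = True.
Set q9 = True.
All clauses satisfied.

q1=F, q2=F, q3=F, q4=F, q5=F, q6=F, q7=F, q8=T, q9=T, q10=F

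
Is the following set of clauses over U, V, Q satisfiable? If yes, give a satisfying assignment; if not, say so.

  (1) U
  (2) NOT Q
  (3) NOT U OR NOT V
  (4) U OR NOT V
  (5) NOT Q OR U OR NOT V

Unit clause (U) forces U = True.
Unit clause (NOT Q) forces Q = False.
In (NOT U OR NOT V) only NOT V is left, so V = False.
Check each clause:
  (U): U holds.
  (NOT Q): NOT Q holds.
  (NOT U OR NOT V): NOT V holds.
  (U OR NOT V): U holds.
  (NOT Q OR U OR NOT V): NOT Q holds.
All clauses satisfied.

U = True, V = False, Q = False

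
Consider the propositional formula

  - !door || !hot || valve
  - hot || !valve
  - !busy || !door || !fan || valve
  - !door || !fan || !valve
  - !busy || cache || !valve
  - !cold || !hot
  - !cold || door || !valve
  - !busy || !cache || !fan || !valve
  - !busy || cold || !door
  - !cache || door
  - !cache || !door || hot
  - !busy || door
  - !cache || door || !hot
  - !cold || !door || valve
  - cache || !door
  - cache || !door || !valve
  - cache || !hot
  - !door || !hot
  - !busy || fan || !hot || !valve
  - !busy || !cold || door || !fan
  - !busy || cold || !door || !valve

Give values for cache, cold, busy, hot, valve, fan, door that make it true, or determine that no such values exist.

cache = False, cold = False, busy = False, hot = False, valve = False, fan = True, door = False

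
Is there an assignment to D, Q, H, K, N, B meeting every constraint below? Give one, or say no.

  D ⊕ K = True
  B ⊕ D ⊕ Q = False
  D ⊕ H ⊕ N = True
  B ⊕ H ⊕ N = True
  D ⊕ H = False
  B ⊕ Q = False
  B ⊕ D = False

D: False; Q: False; H: False; K: True; N: True; B: False

D ⊕ K = F ⊕ T = True ✓
B ⊕ D ⊕ Q = F ⊕ F ⊕ F = False ✓
D ⊕ H ⊕ N = F ⊕ F ⊕ T = True ✓
B ⊕ H ⊕ N = F ⊕ F ⊕ T = True ✓
D ⊕ H = F ⊕ F = False ✓
B ⊕ Q = F ⊕ F = False ✓
B ⊕ D = F ⊕ F = False ✓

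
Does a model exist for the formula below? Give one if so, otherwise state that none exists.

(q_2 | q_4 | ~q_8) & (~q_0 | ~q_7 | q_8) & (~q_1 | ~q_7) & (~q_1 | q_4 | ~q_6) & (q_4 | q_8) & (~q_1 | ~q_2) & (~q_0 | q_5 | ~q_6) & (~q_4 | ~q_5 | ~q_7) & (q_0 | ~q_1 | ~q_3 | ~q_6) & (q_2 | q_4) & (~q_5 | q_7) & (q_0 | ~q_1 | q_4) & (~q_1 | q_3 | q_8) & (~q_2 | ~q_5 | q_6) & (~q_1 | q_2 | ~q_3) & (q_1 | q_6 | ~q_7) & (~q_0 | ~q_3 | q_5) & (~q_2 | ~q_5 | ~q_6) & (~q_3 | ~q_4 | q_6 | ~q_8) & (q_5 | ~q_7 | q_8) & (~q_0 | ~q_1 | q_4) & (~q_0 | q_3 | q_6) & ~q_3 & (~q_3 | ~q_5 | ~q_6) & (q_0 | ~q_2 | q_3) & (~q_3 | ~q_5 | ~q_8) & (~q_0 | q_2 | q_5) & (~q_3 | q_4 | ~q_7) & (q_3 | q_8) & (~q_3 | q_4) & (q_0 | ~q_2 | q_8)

Unit clause (~q_3) forces q_3 = False.
In (q_3 | q_8) only q_8 is left, so q_8 = True.
Set q_0 = False.
  then (q_0 | ~q_2 | q_3) forces q_2 = False.
  then (q_2 | q_4 | ~q_8) forces q_4 = True.
Set q_1 = True.
  then (~q_1 | ~q_7) forces q_7 = False.
  then (~q_5 | q_7) forces q_5 = False.
Set q_6 = True.
All clauses satisfied.

q_0: False, q_1: True, q_2: False, q_3: False, q_4: True, q_5: False, q_6: True, q_7: False, q_8: True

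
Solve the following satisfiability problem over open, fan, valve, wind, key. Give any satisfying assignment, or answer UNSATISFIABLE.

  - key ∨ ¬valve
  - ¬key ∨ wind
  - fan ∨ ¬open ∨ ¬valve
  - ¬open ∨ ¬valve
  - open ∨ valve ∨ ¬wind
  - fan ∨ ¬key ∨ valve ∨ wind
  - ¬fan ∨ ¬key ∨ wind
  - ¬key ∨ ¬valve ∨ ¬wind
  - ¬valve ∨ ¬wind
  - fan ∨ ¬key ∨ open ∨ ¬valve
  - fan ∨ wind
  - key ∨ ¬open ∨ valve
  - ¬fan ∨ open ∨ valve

open: True, fan: True, valve: False, wind: True, key: True

Set open = True.
  then (¬open ∨ ¬valve) forces valve = False.
  then (key ∨ ¬open ∨ valve) forces key = True.
  then (¬key ∨ wind) forces wind = True.
Set fan = True.
All clauses satisfied.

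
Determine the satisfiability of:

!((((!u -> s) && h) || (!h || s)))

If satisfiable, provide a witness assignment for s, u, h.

s = False, u = False, h = True

  !((((!u -> s) && h) || (!h || s))) = True
    ((!u -> s) && h) || (!h || s) = False
      (!u -> s) && h = False
        !u -> s = False
          !u = True
      !h || s = False
        !h = False
The formula evaluates to True.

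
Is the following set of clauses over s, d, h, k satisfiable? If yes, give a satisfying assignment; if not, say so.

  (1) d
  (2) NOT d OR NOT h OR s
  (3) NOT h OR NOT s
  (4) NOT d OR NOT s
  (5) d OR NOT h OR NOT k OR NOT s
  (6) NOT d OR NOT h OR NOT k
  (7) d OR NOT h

s=F, d=T, h=F, k=T

Unit clause (d) forces d = True.
In (NOT d OR NOT s) only NOT s is left, so s = False.
In (NOT d OR NOT h OR s) only NOT h is left, so h = False.
Set k = True.
Check each clause:
  (d): d holds.
  (NOT d OR NOT h OR s): NOT h holds.
  (NOT h OR NOT s): NOT h holds.
  (NOT d OR NOT s): NOT s holds.
  (d OR NOT h OR NOT k OR NOT s): d holds.
  (NOT d OR NOT h OR NOT k): NOT h holds.
  (d OR NOT h): d holds.
All clauses satisfied.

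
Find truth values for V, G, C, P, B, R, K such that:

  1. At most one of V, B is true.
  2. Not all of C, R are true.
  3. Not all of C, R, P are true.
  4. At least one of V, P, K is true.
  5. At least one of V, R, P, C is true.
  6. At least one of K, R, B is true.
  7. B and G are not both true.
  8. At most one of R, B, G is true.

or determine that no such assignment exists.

V = False; G = True; C = True; P = False; B = False; R = False; K = True

  (1) {V, B}: 0 true — at most one ✓
  (2) {C, R}: 1/2 true — not all ✓
  (3) {C, R, P}: 1/3 true — not all ✓
  (4) {V, P, K}: 1 true — at least one ✓
  (5) {V, R, P, C}: 1 true — at least one ✓
  (6) {K, R, B}: 1 true — at least one ✓
  (7) B=F, G=T — not both ✓
  (8) {R, B, G}: 1 true — at most one ✓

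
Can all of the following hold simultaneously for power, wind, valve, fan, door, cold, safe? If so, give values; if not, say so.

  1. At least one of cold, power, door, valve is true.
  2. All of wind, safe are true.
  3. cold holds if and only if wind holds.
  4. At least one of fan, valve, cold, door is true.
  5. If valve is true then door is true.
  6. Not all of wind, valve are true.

power: True, wind: True, valve: False, fan: False, door: True, cold: True, safe: True

  (1) {cold, power, door, valve}: 3 true — at least one ✓
  (2) {wind, safe}: all 2 true ✓
  (3) cold=T, wind=T — same ✓
  (4) {fan, valve, cold, door}: 2 true — at least one ✓
  (5) valve=F ⇒ door: vacuous ✓
  (6) {wind, valve}: 1/2 true — not all ✓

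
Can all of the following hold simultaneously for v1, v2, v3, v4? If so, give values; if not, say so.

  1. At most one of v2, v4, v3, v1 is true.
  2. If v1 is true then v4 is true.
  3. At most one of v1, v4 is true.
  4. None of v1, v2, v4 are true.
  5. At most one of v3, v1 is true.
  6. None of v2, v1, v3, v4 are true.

v1 = False; v2 = False; v3 = False; v4 = False

  (1) {v2, v4, v3, v1}: 0 true — at most one ✓
  (2) v1=F ⇒ v4: vacuous ✓
  (3) {v1, v4}: 0 true — at most one ✓
  (4) {v1, v2, v4}: 0 true — none ✓
  (5) {v3, v1}: 0 true — at most one ✓
  (6) {v2, v1, v3, v4}: 0 true — none ✓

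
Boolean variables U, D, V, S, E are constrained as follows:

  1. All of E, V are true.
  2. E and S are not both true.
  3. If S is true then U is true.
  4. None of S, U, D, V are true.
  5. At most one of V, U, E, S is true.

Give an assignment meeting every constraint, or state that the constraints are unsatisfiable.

Case V = True:
  Constraint (4) is violated (V=T) — contradiction.
Case V = False:
  Constraint (1) is violated (V=F) — contradiction.
Both cases fail — unsatisfiable.

Unsatisfiable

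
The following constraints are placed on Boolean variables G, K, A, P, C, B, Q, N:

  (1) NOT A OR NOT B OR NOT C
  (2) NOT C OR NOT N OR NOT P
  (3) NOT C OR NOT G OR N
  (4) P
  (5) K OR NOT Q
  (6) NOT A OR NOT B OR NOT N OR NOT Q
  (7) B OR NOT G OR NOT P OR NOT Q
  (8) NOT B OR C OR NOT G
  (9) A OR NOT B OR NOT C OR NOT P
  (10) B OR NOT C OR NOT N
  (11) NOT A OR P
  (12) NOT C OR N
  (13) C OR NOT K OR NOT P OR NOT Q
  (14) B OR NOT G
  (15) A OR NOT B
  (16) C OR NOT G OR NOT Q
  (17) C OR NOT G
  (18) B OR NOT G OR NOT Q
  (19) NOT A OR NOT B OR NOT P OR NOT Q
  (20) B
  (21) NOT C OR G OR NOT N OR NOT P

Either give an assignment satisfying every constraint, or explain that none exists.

Unit clause (P) forces P = True.
Unit clause (B) forces B = True.
In (A OR NOT B) only A is left, so A = True.
In (NOT A OR NOT B OR NOT P OR NOT Q) only NOT Q is left, so Q = False.
In (NOT A OR NOT B OR NOT C) only NOT C is left, so C = False.
In (NOT B OR C OR NOT G) only NOT G is left, so G = False.
Set K = True.
Set N = True.
All clauses satisfied.

G = False, K = True, A = True, P = True, C = False, B = True, Q = False, N = True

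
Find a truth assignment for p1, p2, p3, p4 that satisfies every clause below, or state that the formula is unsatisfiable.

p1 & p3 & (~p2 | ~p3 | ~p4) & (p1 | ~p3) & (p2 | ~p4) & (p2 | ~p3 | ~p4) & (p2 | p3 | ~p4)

p1 = True, p2 = False, p3 = True, p4 = False

Unit clause (p1) forces p1 = True.
Unit clause (p3) forces p3 = True.
Set p2 = False.
  then (p2 | ~p4) forces p4 = False.
All clauses satisfied.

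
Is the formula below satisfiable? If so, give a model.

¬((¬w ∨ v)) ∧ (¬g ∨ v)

w=T; g=F; v=F

  ¬((¬w ∨ v)) = True
    ¬w ∨ v = False
      ¬w = False
  ¬g ∨ v = True
    ¬g = True
Both conjuncts True, so the formula holds.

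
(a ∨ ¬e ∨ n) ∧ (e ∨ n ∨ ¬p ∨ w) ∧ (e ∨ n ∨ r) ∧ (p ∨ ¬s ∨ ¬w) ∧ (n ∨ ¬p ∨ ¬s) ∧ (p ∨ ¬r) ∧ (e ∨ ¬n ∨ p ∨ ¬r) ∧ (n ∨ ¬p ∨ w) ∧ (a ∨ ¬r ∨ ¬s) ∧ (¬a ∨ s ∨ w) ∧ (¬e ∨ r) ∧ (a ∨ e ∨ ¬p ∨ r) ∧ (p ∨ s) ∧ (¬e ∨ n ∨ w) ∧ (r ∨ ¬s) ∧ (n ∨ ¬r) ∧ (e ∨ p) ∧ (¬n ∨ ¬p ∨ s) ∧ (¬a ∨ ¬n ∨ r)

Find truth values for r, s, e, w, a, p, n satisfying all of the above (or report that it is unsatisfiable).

r = True, s = True, e = False, w = True, a = True, p = True, n = True

Try r = False:
  (¬e ∨ r) forces e = False.
  (e ∨ n ∨ r) forces n = True.
  (r ∨ ¬s) forces s = False.
  (p ∨ s) forces p = True.
  clause (¬n ∨ ¬p ∨ s) is falsified — backtrack.
So r = True.
  then (p ∨ ¬r) forces p = True.
  then (n ∨ ¬r) forces n = True.
  then (¬n ∨ ¬p ∨ s) forces s = True.
  then (a ∨ ¬r ∨ ¬s) forces a = True.
Set e = False.
Set w = True.
All clauses satisfied.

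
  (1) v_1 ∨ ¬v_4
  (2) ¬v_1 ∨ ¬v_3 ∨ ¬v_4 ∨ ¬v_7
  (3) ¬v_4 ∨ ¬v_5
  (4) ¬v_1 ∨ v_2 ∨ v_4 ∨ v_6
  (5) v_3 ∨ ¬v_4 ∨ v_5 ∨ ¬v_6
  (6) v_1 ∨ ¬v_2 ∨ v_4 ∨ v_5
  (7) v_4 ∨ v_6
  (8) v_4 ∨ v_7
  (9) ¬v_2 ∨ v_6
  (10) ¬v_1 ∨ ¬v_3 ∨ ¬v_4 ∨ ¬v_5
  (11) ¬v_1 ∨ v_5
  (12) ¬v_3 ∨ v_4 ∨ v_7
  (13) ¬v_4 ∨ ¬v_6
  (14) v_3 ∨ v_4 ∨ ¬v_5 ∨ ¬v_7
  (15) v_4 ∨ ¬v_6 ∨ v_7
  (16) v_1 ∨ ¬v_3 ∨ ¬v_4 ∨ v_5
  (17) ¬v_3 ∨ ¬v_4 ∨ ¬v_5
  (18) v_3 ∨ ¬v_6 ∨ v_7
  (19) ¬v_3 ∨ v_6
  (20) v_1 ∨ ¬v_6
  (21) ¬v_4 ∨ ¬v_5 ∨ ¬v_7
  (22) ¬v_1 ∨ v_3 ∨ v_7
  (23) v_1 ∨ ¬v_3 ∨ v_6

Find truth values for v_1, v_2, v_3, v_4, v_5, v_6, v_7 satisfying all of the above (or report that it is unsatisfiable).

v_1: True; v_2: False; v_3: True; v_4: False; v_5: True; v_6: True; v_7: True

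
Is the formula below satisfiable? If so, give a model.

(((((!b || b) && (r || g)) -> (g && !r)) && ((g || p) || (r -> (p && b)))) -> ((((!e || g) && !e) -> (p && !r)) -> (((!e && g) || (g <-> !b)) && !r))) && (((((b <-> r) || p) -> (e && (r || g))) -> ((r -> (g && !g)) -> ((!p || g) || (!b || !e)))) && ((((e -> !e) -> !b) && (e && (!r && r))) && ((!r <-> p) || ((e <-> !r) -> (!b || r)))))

Unsatisfiable

Case r = True: the conjunct !r is False.
Case r = False: the conjunct r is False.
Both cases fail — unsatisfiable.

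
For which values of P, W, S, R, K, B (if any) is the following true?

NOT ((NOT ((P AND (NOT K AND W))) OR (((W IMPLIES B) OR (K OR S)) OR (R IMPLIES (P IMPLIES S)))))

P: True, W: True, S: False, R: True, K: False, B: False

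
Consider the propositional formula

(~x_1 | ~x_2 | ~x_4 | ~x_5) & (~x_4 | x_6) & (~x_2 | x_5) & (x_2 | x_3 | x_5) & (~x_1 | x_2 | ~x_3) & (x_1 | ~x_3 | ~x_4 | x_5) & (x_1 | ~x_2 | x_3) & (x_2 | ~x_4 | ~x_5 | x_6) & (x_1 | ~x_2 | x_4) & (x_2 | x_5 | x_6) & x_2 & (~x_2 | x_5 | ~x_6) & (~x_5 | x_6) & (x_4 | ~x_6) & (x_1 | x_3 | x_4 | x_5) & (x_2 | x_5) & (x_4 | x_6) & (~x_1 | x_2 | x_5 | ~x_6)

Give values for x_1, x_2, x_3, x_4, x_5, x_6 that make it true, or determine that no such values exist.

Unit clause (x_2) forces x_2 = True.
In (~x_2 | x_5) only x_5 is left, so x_5 = True.
In (~x_5 | x_6) only x_6 is left, so x_6 = True.
In (x_4 | ~x_6) only x_4 is left, so x_4 = True.
In (~x_1 | ~x_2 | ~x_4 | ~x_5) only ~x_1 is left, so x_1 = False.
In (x_1 | ~x_2 | x_3) only x_3 is left, so x_3 = True.
All clauses satisfied.

x_1=F, x_2=T, x_3=T, x_4=T, x_5=T, x_6=T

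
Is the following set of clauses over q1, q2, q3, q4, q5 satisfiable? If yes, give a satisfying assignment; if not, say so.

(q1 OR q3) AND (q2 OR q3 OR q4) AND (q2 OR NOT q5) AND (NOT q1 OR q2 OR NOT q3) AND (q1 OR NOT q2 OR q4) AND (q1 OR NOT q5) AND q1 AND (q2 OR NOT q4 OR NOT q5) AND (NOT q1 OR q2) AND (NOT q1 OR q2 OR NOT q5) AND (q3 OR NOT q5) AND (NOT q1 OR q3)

q1 = True, q2 = True, q3 = True, q4 = True, q5 = False

Unit clause (q1) forces q1 = True.
In (NOT q1 OR q2) only q2 is left, so q2 = True.
In (NOT q1 OR q3) only q3 is left, so q3 = True.
Set q4 = True.
Set q5 = False.
All clauses satisfied.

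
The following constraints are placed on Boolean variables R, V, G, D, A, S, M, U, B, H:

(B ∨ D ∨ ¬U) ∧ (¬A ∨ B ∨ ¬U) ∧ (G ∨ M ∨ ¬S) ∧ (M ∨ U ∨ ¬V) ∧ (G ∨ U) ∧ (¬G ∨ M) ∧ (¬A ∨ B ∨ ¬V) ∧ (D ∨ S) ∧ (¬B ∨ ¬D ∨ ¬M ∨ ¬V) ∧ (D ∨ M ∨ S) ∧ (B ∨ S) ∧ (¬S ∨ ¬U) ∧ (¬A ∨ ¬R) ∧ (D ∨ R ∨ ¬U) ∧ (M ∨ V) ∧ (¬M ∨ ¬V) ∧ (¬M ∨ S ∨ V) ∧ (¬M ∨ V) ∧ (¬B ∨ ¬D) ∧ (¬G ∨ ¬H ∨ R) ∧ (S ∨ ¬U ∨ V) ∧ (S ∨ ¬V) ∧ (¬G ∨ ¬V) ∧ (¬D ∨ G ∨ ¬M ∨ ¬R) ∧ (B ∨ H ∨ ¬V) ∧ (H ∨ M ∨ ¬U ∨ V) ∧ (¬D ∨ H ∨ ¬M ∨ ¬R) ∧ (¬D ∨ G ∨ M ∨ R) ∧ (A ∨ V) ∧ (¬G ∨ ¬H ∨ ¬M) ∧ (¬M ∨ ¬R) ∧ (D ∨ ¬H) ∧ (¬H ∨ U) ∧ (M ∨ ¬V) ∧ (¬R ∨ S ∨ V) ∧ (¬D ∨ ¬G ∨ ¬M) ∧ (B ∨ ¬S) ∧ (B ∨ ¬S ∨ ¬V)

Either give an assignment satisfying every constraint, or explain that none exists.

No satisfying assignment exists.

Case V = True:
  (¬M ∨ ¬V) forces M = False.
  Clause (M ∨ ¬V) is falsified — contradiction.
Case V = False:
  (M ∨ V) forces M = True.
  Clause (¬M ∨ V) is falsified — contradiction.
Both cases fail, so the formula is unsatisfiable.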